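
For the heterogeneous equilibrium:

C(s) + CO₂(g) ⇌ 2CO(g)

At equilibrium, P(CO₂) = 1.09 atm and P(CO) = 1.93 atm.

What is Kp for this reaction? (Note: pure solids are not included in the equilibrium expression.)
K_p = 3.417

Solid C is excluded.
Kp = P(CO)²/P(CO₂) = (1.93)²/1.09 = 3.725/1.09 = 3.417.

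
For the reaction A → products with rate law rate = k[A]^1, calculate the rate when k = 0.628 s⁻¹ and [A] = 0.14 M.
0.08792 M/s

rate = k·[A]^1 = 0.628·(0.14)^1 = 0.628·0.14 = 0.08792 M/s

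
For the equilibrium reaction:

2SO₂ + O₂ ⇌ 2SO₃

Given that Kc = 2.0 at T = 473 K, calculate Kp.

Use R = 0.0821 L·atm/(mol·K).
K_p = 0.0515

Δn = (moles gaseous products) − (moles gaseous reactants) = -1
T = 473 K; RT = 0.0821 × 473 = 38.8333
Kp = Kc·(RT)^Δn = 2.0 × (38.8333)^-1 = 2.0 × 0.0257511 = 0.0515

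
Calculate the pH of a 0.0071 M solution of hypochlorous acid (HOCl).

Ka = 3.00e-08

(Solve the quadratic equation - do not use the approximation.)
pH = 4.84

x² + Ka×x - Ka×C = 0. Using quadratic formula: [H⁺] = 1.4580e-05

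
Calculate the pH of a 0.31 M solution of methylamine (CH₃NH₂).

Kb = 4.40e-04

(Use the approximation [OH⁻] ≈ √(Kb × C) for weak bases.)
pH = 12.07

[OH⁻] = √(Kb × C) = √(4.40e-04 × 0.31) = 1.1679e-02. pOH = 1.93, pH = 14 - pOH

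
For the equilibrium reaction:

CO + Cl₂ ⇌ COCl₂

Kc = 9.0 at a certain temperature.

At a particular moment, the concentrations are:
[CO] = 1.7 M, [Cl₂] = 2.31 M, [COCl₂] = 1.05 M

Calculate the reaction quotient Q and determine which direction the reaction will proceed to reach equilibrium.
Q = 0.267, Q < K, reaction proceeds forward (toward products)

Q = ([COCl₂]) / ([CO] × [Cl₂])
  = ((1.05)) / ((1.7)·(2.31)) = 1.05/3.927 = 0.2674
Since Q = 0.2674 < Kc = 9.0, the reaction proceeds forward (toward products) to reach equilibrium.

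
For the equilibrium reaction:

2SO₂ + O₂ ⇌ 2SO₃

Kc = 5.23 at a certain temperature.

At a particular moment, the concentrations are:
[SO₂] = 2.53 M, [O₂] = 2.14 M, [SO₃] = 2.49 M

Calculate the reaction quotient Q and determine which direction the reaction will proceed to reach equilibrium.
Q = 0.453, Q < K, reaction proceeds forward (toward products)

Q = ([SO₃]^2) / ([SO₂]^2 × [O₂])
  = ((2.49)^2) / ((2.53)^2·(2.14)) = 6.2001/13.698 = 0.4526
Since Q = 0.4526 < Kc = 5.23, the reaction proceeds forward (toward products) to reach equilibrium.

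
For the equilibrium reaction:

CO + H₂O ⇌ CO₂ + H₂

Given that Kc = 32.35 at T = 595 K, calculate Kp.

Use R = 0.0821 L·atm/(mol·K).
K_p = 32.3500

Δn = (moles gaseous products) − (moles gaseous reactants) = 0
T = 595 K; RT = 0.0821 × 595 = 48.8495
Kp = Kc·(RT)^Δn = 32.35 × (48.8495)^0 = 32.35 × 1 = 32.3500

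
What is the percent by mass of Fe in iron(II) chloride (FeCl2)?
Mass of Fe in formula = 55.85 × 1 = 55.85 g/mol
Molar mass = 126.75 g/mol
% Fe = (55.85/126.75) × 100% = 44.06%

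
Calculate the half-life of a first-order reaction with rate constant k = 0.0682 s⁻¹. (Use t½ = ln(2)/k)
10.16 s

t½ = ln(2)/k = 0.6931/0.0682 = 10.16 s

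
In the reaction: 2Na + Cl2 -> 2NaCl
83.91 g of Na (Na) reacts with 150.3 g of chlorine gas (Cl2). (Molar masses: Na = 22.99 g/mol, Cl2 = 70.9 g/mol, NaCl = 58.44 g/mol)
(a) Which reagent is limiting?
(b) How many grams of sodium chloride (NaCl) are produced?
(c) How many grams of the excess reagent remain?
(a) Na, (b) 213.3 g, (c) 20.91 g

Moles of Na = 83.91 g ÷ 22.99 g/mol = 3.64985 mol
Moles of Cl2 = 150.3 g ÷ 70.9 g/mol = 2.11989 mol
Moles ÷ coefficient: Na: 3.64985/2 = 1.825, Cl2: 2.11989/1 = 2.12
(a) Na has the smaller value, so Na is the limiting reagent.
(b) Moles of NaCl = 3.64985 mol Na × (2/2) = 3.64985 mol; mass = 3.64985 mol × 58.44 g/mol = 213.3 g
(c) Cl2 consumed = 3.64985 × (1/2) = 1.82492 mol; remaining = 2.11989 − 1.82492 = 0.294963 mol; mass = 0.294963 mol × 70.9 g/mol = 20.91 g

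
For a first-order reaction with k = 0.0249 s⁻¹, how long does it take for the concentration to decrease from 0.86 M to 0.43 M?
27.84 s

From ln[A] = ln[A]₀ - k·t: t = ln([A]₀/[A])/k = ln(0.86/0.43)/0.0249 = ln(2.0000)/0.0249 = 0.6931/0.0249 = 27.84 s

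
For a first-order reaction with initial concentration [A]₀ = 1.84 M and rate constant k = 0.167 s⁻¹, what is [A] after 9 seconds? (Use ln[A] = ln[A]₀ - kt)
0.4093 M

ln[A] = ln[A]₀ - k·t = ln(1.84) - (0.167)·(9) = 0.6098 - 1.5030 = -0.8932
[A] = e^(-0.8932) = 0.4093 M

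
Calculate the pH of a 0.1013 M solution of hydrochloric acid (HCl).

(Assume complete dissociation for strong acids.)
pH = 0.99

[H⁺] = 0.1013 M for strong acid. pH = -log[H⁺] = -log(0.1013)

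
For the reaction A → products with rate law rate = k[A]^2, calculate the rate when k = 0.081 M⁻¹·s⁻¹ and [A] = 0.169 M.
0.002313 M/s

rate = k·[A]^2 = 0.081·(0.169)^2 = 0.081·0.028561 = 0.002313 M/s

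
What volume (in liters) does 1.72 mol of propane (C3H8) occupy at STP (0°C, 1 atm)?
At STP, 1 mol of gas occupies 22.4 L
Volume = 1.72 mol × 22.4 L/mol = 38.53 L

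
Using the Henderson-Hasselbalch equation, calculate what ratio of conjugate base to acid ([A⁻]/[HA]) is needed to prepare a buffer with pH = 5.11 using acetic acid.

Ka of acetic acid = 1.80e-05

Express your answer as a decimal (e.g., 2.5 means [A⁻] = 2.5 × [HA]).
[A⁻]/[HA] = 2.319

pKa = −log(1.80e-05) = 4.7447. pH = pKa + log([A⁻]/[HA]). 5.11 = 4.7447 + log(ratio). log(ratio) = 5.11 − 4.7447 = 0.3653. ratio = 10^(0.3653) = 2.319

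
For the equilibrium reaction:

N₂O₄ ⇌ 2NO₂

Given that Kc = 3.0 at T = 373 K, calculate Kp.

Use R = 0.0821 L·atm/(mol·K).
K_p = 91.8699

Δn = (moles gaseous products) − (moles gaseous reactants) = 1
T = 373 K; RT = 0.0821 × 373 = 30.6233
Kp = Kc·(RT)^Δn = 3.0 × (30.6233)^1 = 3.0 × 30.6233 = 91.8699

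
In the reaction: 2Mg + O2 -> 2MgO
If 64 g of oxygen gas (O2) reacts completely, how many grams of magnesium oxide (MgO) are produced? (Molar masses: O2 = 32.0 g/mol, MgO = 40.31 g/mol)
Moles of O2 = 64 g ÷ 32.0 g/mol = 2 mol
Mole ratio: 2 mol MgO / 1 mol O2
Moles of MgO = 2 × (2/1) = 4 mol
Mass of MgO = 4 mol × 40.31 g/mol = 161.2 g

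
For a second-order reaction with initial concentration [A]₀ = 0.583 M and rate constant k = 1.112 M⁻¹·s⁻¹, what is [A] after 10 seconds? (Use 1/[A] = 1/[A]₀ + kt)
0.0779 M

1/[A] = 1/[A]₀ + k·t = 1/0.583 + (1.112)·(10) = 1.7153 + 11.1200 = 12.8353
[A] = 1/12.8353 = 0.0779 M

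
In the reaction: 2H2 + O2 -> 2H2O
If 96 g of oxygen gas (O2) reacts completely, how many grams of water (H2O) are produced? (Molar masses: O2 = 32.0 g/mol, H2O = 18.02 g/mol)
Moles of O2 = 96 g ÷ 32.0 g/mol = 3 mol
Mole ratio: 2 mol H2O / 1 mol O2
Moles of H2O = 3 × (2/1) = 6 mol
Mass of H2O = 6 mol × 18.02 g/mol = 108.1 g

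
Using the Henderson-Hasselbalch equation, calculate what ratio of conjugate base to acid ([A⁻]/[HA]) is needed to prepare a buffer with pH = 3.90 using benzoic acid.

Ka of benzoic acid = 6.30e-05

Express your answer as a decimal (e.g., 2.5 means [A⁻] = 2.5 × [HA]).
[A⁻]/[HA] = 0.500

pKa = −log(6.30e-05) = 4.2007. pH = pKa + log([A⁻]/[HA]). 3.90 = 4.2007 + log(ratio). log(ratio) = 3.90 − 4.2007 = -0.3007. ratio = 10^(-0.3007) = 0.500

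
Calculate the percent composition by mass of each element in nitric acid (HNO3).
H: 1.60%, N: 22.23%, O: 76.17%

Molar mass of HNO3 = 63.02 g/mol
% H = (1 × 1.008) / 63.02 × 100% = 1.008 / 63.02 × 100% = 1.60%
% N = (1 × 14.01) / 63.02 × 100% = 14.01 / 63.02 × 100% = 22.23%
% O = (3 × 16.0) / 63.02 × 100% = 48 / 63.02 × 100% = 76.17%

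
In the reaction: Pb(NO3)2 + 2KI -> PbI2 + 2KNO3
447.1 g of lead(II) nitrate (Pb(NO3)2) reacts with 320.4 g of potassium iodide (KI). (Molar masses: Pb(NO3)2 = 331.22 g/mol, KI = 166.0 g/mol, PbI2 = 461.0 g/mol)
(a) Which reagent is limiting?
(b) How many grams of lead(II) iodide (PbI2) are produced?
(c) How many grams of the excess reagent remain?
(a) KI, (b) 444.9 g, (c) 127.5 g

Moles of Pb(NO3)2 = 447.1 g ÷ 331.22 g/mol = 1.34986 mol
Moles of KI = 320.4 g ÷ 166.0 g/mol = 1.93012 mol
Moles ÷ coefficient: Pb(NO3)2: 1.34986/1 = 1.35, KI: 1.93012/2 = 0.9651
(a) KI has the smaller value, so KI is the limiting reagent.
(b) Moles of PbI2 = 1.93012 mol KI × (1/2) = 0.96506 mol; mass = 0.96506 mol × 461.0 g/mol = 444.9 g
(c) Pb(NO3)2 consumed = 1.93012 × (1/2) = 0.96506 mol; remaining = 1.34986 − 0.96506 = 0.384798 mol; mass = 0.384798 mol × 331.22 g/mol = 127.5 g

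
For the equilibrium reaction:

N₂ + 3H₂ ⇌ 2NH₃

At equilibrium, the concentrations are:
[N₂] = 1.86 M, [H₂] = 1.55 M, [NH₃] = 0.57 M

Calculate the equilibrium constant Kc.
K_c = 0.0469

Kc = ([NH₃]^2) / ([N₂] × [H₂]^3)
   = ((0.57)^2) / ((1.86)·(1.55)^3)
   = 0.3249 / 6.9264 = 0.0469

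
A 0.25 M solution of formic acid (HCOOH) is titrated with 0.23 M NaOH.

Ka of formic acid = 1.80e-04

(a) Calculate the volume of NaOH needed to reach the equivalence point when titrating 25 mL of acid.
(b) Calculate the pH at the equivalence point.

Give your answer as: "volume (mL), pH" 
V = 27.2 mL, pH = 8.41

(a) At equivalence: moles acid = moles base.
moles acid = 0.25 × 0.025 = 0.00625 mol; V_NaOH = 0.00625/0.23 = 0.02717 L = 27.2 mL.
(b) At equivalence, all acid → conjugate base A⁻ at [A⁻] = 0.00625/0.05217 = 0.1198 M.
Kb = Kw/Ka = 1.0e-14/1.80e-04 = 5.556e-11; [OH⁻] = √(Kb·[A⁻]) = 2.580e-06; pOH = 5.59; pH = 14 − pOH = 8.41.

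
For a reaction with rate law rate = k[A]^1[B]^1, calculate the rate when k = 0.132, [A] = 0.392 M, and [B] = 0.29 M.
0.01501 M/s

rate = k·[A]^1·[B]^1 = 0.132·(0.392)^1·(0.29)^1 = 0.132·0.392·0.29 = 0.01501 M/s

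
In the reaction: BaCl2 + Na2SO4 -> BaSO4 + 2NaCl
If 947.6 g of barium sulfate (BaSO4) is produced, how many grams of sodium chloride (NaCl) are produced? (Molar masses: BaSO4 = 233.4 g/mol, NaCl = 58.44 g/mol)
Moles of BaSO4 = 947.6 g ÷ 233.4 g/mol = 4.05998 mol
Mole ratio: 2 mol NaCl / 1 mol BaSO4
Moles of NaCl = 4.05998 × (2/1) = 8.11997 mol
Mass of NaCl = 8.11997 mol × 58.44 g/mol = 474.5 g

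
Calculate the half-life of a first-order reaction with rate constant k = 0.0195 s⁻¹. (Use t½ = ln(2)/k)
35.55 s

t½ = ln(2)/k = 0.6931/0.0195 = 35.55 s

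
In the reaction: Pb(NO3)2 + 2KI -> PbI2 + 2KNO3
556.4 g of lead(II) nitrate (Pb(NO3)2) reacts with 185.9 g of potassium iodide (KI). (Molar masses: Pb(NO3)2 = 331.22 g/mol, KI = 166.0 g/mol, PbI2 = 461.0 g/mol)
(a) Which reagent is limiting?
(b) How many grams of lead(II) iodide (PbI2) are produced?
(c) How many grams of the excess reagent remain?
(a) KI, (b) 258.1 g, (c) 370.9 g

Moles of Pb(NO3)2 = 556.4 g ÷ 331.22 g/mol = 1.67985 mol
Moles of KI = 185.9 g ÷ 166.0 g/mol = 1.11988 mol
Moles ÷ coefficient: Pb(NO3)2: 1.67985/1 = 1.68, KI: 1.11988/2 = 0.5599
(a) KI has the smaller value, so KI is the limiting reagent.
(b) Moles of PbI2 = 1.11988 mol KI × (1/2) = 0.55994 mol; mass = 0.55994 mol × 461.0 g/mol = 258.1 g
(c) Pb(NO3)2 consumed = 1.11988 × (1/2) = 0.55994 mol; remaining = 1.67985 − 0.55994 = 1.11991 mol; mass = 1.11991 mol × 331.22 g/mol = 370.9 g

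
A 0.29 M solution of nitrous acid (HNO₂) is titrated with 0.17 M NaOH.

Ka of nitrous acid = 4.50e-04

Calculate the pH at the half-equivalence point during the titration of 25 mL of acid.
pH = pKa = 3.35

At the half-equivalence point, [HA] = [A⁻], so by Henderson–Hasselbalch pH = pKa + log(1) = pKa.
pKa = −log(4.50e-04) = 3.35.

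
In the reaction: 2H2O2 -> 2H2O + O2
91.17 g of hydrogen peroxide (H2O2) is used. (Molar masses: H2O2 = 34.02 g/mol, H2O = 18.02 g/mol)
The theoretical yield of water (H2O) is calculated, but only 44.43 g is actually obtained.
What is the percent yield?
Moles of H2O2 = 91.17 g ÷ 34.02 g/mol = 2.67989 mol
Mole ratio: 2 mol H2O / 2 mol H2O2
Moles of H2O = 2.67989 × (2/2) = 2.67989 mol
Theoretical yield = 2.67989 mol × 18.02 g/mol = 48.292 g
Actual yield = 44.43 g
Percent yield = (44.43 / 48.292) × 100% = 92.0%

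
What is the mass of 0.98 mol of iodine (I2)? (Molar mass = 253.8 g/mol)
Mass = 0.98 mol × 253.8 g/mol = 248.7 g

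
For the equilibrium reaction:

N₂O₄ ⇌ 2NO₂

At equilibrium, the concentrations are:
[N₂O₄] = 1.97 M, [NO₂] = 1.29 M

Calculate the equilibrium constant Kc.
K_c = 0.8447

Kc = ([NO₂]^2) / ([N₂O₄])
   = ((1.29)^2) / ((1.97))
   = 1.6641 / 1.97 = 0.8447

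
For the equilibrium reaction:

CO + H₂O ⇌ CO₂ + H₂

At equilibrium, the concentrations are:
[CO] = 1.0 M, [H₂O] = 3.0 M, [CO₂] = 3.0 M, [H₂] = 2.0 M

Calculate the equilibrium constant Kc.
K_c = 2.0000

Kc = ([CO₂] × [H₂]) / ([CO] × [H₂O])
   = ((3.0)·(2.0)) / ((1.0)·(3.0))
   = 6 / 3 = 2.0000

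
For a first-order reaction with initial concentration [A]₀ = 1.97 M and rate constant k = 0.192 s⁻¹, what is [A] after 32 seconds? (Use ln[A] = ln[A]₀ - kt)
0.0042 M

ln[A] = ln[A]₀ - k·t = ln(1.97) - (0.192)·(32) = 0.6780 - 6.1440 = -5.4660
[A] = e^(-5.4660) = 0.0042 M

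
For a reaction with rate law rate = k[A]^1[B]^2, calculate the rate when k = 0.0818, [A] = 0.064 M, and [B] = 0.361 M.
0.0006823 M/s

rate = k·[A]^1·[B]^2 = 0.0818·(0.064)^1·(0.361)^2 = 0.0818·0.064·0.130321 = 0.0006823 M/s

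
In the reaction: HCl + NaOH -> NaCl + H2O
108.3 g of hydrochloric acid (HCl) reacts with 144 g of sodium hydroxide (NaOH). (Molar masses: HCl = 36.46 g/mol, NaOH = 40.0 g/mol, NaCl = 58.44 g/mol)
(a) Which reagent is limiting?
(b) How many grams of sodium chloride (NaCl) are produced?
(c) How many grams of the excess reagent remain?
(a) HCl, (b) 173.6 g, (c) 25.18 g

Moles of HCl = 108.3 g ÷ 36.46 g/mol = 2.97038 mol
Moles of NaOH = 144 g ÷ 40.0 g/mol = 3.6 mol
Moles ÷ coefficient: HCl: 2.97038/1 = 2.97, NaOH: 3.6/1 = 3.6
(a) HCl has the smaller value, so HCl is the limiting reagent.
(b) Moles of NaCl = 2.97038 mol HCl × (1/1) = 2.97038 mol; mass = 2.97038 mol × 58.44 g/mol = 173.6 g
(c) NaOH consumed = 2.97038 × (1/1) = 2.97038 mol; remaining = 3.6 − 2.97038 = 0.629622 mol; mass = 0.629622 mol × 40.0 g/mol = 25.18 g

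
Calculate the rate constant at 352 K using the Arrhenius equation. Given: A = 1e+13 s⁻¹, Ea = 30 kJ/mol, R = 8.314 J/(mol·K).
3.53e+08 s⁻¹

k = A·exp(-Ea/(R·T)) = 1e+13·exp(-30000/(8.314·352)) = 1e+13·exp(-10.2511) = 1e+13·3.5320e-05 = 3.53e+08 s⁻¹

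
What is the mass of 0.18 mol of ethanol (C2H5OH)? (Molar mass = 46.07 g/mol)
Mass = 0.18 mol × 46.07 g/mol = 8.293 g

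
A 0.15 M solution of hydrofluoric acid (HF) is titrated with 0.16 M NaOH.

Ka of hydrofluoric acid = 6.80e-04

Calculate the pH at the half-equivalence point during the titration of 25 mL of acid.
pH = pKa = 3.17

At the half-equivalence point, [HA] = [A⁻], so by Henderson–Hasselbalch pH = pKa + log(1) = pKa.
pKa = −log(6.80e-04) = 3.17.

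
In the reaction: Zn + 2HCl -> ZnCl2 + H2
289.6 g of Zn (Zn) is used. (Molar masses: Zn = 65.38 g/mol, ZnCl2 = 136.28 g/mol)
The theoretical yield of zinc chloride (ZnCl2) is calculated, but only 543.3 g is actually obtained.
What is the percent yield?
Moles of Zn = 289.6 g ÷ 65.38 g/mol = 4.42949 mol
Mole ratio: 1 mol ZnCl2 / 1 mol Zn
Moles of ZnCl2 = 4.42949 × (1/1) = 4.42949 mol
Theoretical yield = 4.42949 mol × 136.28 g/mol = 603.65 g
Actual yield = 543.3 g
Percent yield = (543.3 / 603.65) × 100% = 90.0%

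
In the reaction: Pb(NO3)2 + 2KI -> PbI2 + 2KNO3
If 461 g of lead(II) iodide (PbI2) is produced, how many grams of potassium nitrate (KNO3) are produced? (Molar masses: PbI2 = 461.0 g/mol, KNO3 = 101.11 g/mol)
Moles of PbI2 = 461 g ÷ 461.0 g/mol = 1 mol
Mole ratio: 2 mol KNO3 / 1 mol PbI2
Moles of KNO3 = 1 × (2/1) = 2 mol
Mass of KNO3 = 2 mol × 101.11 g/mol = 202.2 g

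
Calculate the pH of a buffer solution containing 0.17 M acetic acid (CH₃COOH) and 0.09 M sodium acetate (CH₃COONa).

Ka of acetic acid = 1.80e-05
pH = 4.47

pKa = -log(1.80e-05) = 4.74. pH = pKa + log([A⁻]/[HA]) = 4.74 + log(0.09/0.17)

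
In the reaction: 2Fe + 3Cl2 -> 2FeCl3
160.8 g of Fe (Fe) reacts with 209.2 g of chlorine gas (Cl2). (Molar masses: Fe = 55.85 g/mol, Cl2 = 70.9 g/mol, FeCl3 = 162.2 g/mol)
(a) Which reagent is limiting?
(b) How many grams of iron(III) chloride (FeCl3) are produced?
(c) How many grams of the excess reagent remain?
(a) Cl2, (b) 319.1 g, (c) 50.94 g

Moles of Fe = 160.8 g ÷ 55.85 g/mol = 2.87914 mol
Moles of Cl2 = 209.2 g ÷ 70.9 g/mol = 2.95063 mol
Moles ÷ coefficient: Fe: 2.87914/2 = 1.44, Cl2: 2.95063/3 = 0.9835
(a) Cl2 has the smaller value, so Cl2 is the limiting reagent.
(b) Moles of FeCl3 = 2.95063 mol Cl2 × (2/3) = 1.96709 mol; mass = 1.96709 mol × 162.2 g/mol = 319.1 g
(c) Fe consumed = 2.95063 × (2/3) = 1.96709 mol; remaining = 2.87914 − 1.96709 = 0.912051 mol; mass = 0.912051 mol × 55.85 g/mol = 50.94 g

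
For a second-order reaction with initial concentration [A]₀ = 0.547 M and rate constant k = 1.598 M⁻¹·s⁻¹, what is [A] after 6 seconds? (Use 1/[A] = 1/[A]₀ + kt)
0.0876 M

1/[A] = 1/[A]₀ + k·t = 1/0.547 + (1.598)·(6) = 1.8282 + 9.5880 = 11.4162
[A] = 1/11.4162 = 0.0876 M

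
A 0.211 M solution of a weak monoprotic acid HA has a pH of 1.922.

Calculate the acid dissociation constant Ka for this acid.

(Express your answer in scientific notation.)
K_a = 7.20e-04

[H⁺] = 10^(−pH) = 10^(−1.922) = 1.197e-02 M. For HA ⇌ H⁺ + A⁻, Ka = x²/(C − x) = (1.197e-02)²/(0.211 − 1.197e-02) = 7.20e-04.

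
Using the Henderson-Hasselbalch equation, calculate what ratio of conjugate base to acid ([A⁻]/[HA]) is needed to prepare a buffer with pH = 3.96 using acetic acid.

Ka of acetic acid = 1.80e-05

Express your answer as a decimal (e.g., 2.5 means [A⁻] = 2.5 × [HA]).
[A⁻]/[HA] = 0.164

pKa = −log(1.80e-05) = 4.7447. pH = pKa + log([A⁻]/[HA]). 3.96 = 4.7447 + log(ratio). log(ratio) = 3.96 − 4.7447 = -0.7847. ratio = 10^(-0.7847) = 0.164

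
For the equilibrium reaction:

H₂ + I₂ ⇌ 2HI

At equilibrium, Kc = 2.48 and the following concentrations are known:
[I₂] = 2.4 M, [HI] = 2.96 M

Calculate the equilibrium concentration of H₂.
[H₂] = 1.4720 M

Kc = ([HI]^2) / ([H₂] × [I₂]) = 2.48
[H₂]^1 = (product terms)/(Kc · other reactant terms) = 8.7616 / (2.48 · 2.4) = 1.472
[H₂] = 1.4720 M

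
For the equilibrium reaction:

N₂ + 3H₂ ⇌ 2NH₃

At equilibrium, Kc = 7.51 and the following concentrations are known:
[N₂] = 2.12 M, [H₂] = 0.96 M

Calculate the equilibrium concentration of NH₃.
[NH₃] = 3.7531 M

Kc = ([NH₃]^2) / ([N₂] × [H₂]^3) = 7.51
[NH₃]^2 = Kc · (reactant terms)/(other product terms) = 7.51 · 1.8756 / 1 = 14.086
[NH₃] = (14.086)^(1/2) = 3.7531 M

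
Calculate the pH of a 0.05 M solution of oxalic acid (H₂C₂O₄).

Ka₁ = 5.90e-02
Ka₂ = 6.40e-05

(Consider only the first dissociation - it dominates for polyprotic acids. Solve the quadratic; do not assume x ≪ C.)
pH = 1.49

x² + Ka₁·x − Ka₁·C = 0 with Ka₁ = 5.90e-02, C = 0.05.
x = (−Ka₁ + √(Ka₁² + 4·Ka₁·C))/2 = 3.2308e-02 M, so pH = 1.49.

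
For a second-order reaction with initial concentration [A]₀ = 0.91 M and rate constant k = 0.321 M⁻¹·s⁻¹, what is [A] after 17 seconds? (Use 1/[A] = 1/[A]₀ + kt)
0.1525 M

1/[A] = 1/[A]₀ + k·t = 1/0.91 + (0.321)·(17) = 1.0989 + 5.4570 = 6.5559
[A] = 1/6.5559 = 0.1525 M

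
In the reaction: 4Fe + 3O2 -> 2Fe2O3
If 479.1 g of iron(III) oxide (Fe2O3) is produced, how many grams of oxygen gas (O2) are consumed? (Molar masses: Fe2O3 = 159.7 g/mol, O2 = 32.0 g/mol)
Moles of Fe2O3 = 479.1 g ÷ 159.7 g/mol = 3 mol
Mole ratio: 3 mol O2 / 2 mol Fe2O3
Moles of O2 = 3 × (3/2) = 4.5 mol
Mass of O2 = 4.5 mol × 32.0 g/mol = 144 g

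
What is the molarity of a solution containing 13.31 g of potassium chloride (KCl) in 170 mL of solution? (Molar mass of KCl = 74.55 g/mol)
Moles of KCl = 13.31 g ÷ 74.55 g/mol = 0.178538 mol
Volume = 170 mL = 0.17 L
Molarity = 0.178538 mol ÷ 0.17 L = 1.05 M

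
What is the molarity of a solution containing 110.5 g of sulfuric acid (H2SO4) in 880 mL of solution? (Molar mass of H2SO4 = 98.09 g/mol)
Moles of H2SO4 = 110.5 g ÷ 98.09 g/mol = 1.12652 mol
Volume = 880 mL = 0.88 L
Molarity = 1.12652 mol ÷ 0.88 L = 1.28 M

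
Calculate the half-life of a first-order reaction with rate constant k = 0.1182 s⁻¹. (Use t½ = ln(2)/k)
5.86 s

t½ = ln(2)/k = 0.6931/0.1182 = 5.86 s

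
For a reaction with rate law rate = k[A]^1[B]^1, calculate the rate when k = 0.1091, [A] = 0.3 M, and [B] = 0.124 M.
0.004059 M/s

rate = k·[A]^1·[B]^1 = 0.1091·(0.3)^1·(0.124)^1 = 0.1091·0.3·0.124 = 0.004059 M/s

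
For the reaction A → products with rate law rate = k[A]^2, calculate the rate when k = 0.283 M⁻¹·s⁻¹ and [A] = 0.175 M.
0.008667 M/s

rate = k·[A]^2 = 0.283·(0.175)^2 = 0.283·0.030625 = 0.008667 M/s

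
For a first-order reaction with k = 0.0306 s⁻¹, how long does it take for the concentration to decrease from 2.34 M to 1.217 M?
21.36 s

From ln[A] = ln[A]₀ - k·t: t = ln([A]₀/[A])/k = ln(2.34/1.217)/0.0306 = ln(1.9228)/0.0306 = 0.6538/0.0306 = 21.36 s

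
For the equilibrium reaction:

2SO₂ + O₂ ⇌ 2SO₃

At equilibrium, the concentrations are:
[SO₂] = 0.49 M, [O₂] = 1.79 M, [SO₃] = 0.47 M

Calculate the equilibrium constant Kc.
K_c = 0.5140

Kc = ([SO₃]^2) / ([SO₂]^2 × [O₂])
   = ((0.47)^2) / ((0.49)^2·(1.79))
   = 0.2209 / 0.42978 = 0.5140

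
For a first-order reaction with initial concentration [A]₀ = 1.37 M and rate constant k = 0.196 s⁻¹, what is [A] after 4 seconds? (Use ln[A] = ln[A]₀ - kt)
0.6255 M

ln[A] = ln[A]₀ - k·t = ln(1.37) - (0.196)·(4) = 0.3148 - 0.7840 = -0.4692
[A] = e^(-0.4692) = 0.6255 M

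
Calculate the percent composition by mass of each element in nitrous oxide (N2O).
N: 63.65%, O: 36.35%

Molar mass of N2O = 44.02 g/mol
% N = (2 × 14.01) / 44.02 × 100% = 28.02 / 44.02 × 100% = 63.65%
% O = (1 × 16.0) / 44.02 × 100% = 16 / 44.02 × 100% = 36.35%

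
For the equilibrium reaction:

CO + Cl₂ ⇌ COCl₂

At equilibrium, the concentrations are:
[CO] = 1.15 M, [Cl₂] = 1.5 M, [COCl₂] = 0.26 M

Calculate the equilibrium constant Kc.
K_c = 0.1507

Kc = ([COCl₂]) / ([CO] × [Cl₂])
   = ((0.26)) / ((1.15)·(1.5))
   = 0.26 / 1.725 = 0.1507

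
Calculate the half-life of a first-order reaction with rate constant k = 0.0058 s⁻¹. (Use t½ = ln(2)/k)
119.51 s

t½ = ln(2)/k = 0.6931/0.0058 = 119.51 s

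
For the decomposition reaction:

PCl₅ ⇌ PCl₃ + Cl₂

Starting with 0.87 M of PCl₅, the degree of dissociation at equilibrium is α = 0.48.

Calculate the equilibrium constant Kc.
K_c = 0.3855

x = α·[A]₀ = 0.48 × 0.87 = 0.4176 M dissociated.
At eq: [PCl₅] = 0.87 − 0.4176 = 0.4524 M; [PCl₃] = [Cl₂] = x = 0.4176 M.
Kc = [PCl₃][Cl₂]/[PCl₅] = (0.4176)²/0.4524 = 0.3855.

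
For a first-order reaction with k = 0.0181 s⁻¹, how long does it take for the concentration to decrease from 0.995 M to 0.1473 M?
105.54 s

From ln[A] = ln[A]₀ - k·t: t = ln([A]₀/[A])/k = ln(0.995/0.1473)/0.0181 = ln(6.7549)/0.0181 = 1.9103/0.0181 = 105.54 s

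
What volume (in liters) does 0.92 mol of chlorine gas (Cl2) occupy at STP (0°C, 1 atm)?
At STP, 1 mol of gas occupies 22.4 L
Volume = 0.92 mol × 22.4 L/mol = 20.61 L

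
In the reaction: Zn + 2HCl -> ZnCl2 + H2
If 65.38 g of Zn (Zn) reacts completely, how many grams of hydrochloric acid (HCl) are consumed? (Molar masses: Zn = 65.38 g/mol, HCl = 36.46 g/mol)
Moles of Zn = 65.38 g ÷ 65.38 g/mol = 1 mol
Mole ratio: 2 mol HCl / 1 mol Zn
Moles of HCl = 1 × (2/1) = 2 mol
Mass of HCl = 2 mol × 36.46 g/mol = 72.92 g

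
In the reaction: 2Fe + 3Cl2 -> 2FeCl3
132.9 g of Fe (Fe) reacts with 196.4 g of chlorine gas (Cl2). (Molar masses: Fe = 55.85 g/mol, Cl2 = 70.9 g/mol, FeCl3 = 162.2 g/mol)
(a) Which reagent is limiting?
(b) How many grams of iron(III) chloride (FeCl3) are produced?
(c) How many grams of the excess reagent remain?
(a) Cl2, (b) 299.5 g, (c) 29.76 g

Moles of Fe = 132.9 g ÷ 55.85 g/mol = 2.37959 mol
Moles of Cl2 = 196.4 g ÷ 70.9 g/mol = 2.7701 mol
Moles ÷ coefficient: Fe: 2.37959/2 = 1.19, Cl2: 2.7701/3 = 0.9234
(a) Cl2 has the smaller value, so Cl2 is the limiting reagent.
(b) Moles of FeCl3 = 2.7701 mol Cl2 × (2/3) = 1.84673 mol; mass = 1.84673 mol × 162.2 g/mol = 299.5 g
(c) Fe consumed = 2.7701 × (2/3) = 1.84673 mol; remaining = 2.37959 − 1.84673 = 0.532856 mol; mass = 0.532856 mol × 55.85 g/mol = 29.76 g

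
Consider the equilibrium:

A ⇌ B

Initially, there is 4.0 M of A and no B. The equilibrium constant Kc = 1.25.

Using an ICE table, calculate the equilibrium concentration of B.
[B] = 2.222 M

ICE: [A] = 4.0 − x, [B] = x.
Kc = x/(4.0 − x) = 1.25 ⇒ x = 1.25·4.0/(1 + 1.25) = 5/2.25 = 2.222.
[B] = x = 2.222 M.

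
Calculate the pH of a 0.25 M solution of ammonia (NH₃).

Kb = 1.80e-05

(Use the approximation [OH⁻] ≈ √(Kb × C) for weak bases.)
pH = 11.33

[OH⁻] = √(Kb × C) = √(1.80e-05 × 0.25) = 2.1213e-03. pOH = 2.67, pH = 14 - pOH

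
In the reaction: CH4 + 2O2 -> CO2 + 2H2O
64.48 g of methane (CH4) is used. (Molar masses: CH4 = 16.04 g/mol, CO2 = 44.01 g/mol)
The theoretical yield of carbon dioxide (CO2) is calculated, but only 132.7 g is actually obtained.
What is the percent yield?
Moles of CH4 = 64.48 g ÷ 16.04 g/mol = 4.01995 mol
Mole ratio: 1 mol CO2 / 1 mol CH4
Moles of CO2 = 4.01995 × (1/1) = 4.01995 mol
Theoretical yield = 4.01995 mol × 44.01 g/mol = 176.92 g
Actual yield = 132.7 g
Percent yield = (132.7 / 176.92) × 100% = 75.0%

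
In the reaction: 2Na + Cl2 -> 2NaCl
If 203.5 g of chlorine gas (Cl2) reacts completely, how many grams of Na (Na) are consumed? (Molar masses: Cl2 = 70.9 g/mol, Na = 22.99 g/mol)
Moles of Cl2 = 203.5 g ÷ 70.9 g/mol = 2.87024 mol
Mole ratio: 2 mol Na / 1 mol Cl2
Moles of Na = 2.87024 × (2/1) = 5.74048 mol
Mass of Na = 5.74048 mol × 22.99 g/mol = 132 g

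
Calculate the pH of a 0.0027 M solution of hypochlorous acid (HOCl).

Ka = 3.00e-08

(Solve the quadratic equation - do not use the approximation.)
pH = 5.05

x² + Ka×x - Ka×C = 0. Using quadratic formula: [H⁺] = 8.9850e-06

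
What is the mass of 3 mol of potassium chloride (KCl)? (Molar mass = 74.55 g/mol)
Mass = 3 mol × 74.55 g/mol = 223.6 g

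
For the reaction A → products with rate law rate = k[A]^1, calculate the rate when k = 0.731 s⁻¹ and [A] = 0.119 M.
0.08699 M/s

rate = k·[A]^1 = 0.731·(0.119)^1 = 0.731·0.119 = 0.08699 M/s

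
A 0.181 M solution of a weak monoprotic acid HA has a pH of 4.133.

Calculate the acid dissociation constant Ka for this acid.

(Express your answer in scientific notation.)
K_a = 3.00e-08

[H⁺] = 10^(−pH) = 10^(−4.133) = 7.362e-05 M. For HA ⇌ H⁺ + A⁻, Ka = x²/(C − x) = (7.362e-05)²/(0.181 − 7.362e-05) = 3.00e-08.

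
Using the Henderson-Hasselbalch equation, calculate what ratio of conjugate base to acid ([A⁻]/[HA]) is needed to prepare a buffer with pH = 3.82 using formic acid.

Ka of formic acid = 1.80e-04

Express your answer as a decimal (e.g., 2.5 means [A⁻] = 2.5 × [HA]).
[A⁻]/[HA] = 1.189

pKa = −log(1.80e-04) = 3.7447. pH = pKa + log([A⁻]/[HA]). 3.82 = 3.7447 + log(ratio). log(ratio) = 3.82 − 3.7447 = 0.0753. ratio = 10^(0.0753) = 1.189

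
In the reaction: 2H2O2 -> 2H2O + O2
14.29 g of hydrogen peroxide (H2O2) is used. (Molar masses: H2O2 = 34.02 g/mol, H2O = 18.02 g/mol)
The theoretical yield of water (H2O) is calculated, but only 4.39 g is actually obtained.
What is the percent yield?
Moles of H2O2 = 14.29 g ÷ 34.02 g/mol = 0.420047 mol
Mole ratio: 2 mol H2O / 2 mol H2O2
Moles of H2O = 0.420047 × (2/2) = 0.420047 mol
Theoretical yield = 0.420047 mol × 18.02 g/mol = 7.5692 g
Actual yield = 4.39 g
Percent yield = (4.39 / 7.5692) × 100% = 58.0%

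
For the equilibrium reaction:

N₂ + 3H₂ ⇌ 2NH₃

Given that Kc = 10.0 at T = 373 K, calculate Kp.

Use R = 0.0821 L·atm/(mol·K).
K_p = 0.0107

Δn = (moles gaseous products) − (moles gaseous reactants) = -2
T = 373 K; RT = 0.0821 × 373 = 30.6233
Kp = Kc·(RT)^Δn = 10.0 × (30.6233)^-2 = 10.0 × 0.00106634 = 0.0107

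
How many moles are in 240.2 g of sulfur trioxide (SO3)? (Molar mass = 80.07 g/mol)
Moles = 240.2 g ÷ 80.07 g/mol = 3 mol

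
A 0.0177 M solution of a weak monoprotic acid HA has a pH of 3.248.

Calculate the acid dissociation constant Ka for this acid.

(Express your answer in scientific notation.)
K_a = 1.86e-05

[H⁺] = 10^(−pH) = 10^(−3.248) = 5.649e-04 M. For HA ⇌ H⁺ + A⁻, Ka = x²/(C − x) = (5.649e-04)²/(0.0177 − 5.649e-04) = 1.86e-05.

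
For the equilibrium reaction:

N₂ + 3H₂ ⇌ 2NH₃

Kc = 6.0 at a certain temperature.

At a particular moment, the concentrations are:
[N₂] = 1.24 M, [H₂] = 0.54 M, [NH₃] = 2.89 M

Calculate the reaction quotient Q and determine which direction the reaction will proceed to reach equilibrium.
Q = 42.775, Q > K, reaction proceeds reverse (toward reactants)

Q = ([NH₃]^2) / ([N₂] × [H₂]^3)
  = ((2.89)^2) / ((1.24)·(0.54)^3) = 8.3521/0.19526 = 42.78
Since Q = 42.78 > Kc = 6.0, the reaction proceeds reverse (toward reactants) to reach equilibrium.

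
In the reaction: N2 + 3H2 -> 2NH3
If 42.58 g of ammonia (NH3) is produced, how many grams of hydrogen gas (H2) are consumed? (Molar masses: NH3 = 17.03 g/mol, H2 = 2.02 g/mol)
Moles of NH3 = 42.58 g ÷ 17.03 g/mol = 2.50029 mol
Mole ratio: 3 mol H2 / 2 mol NH3
Moles of H2 = 2.50029 × (3/2) = 3.75044 mol
Mass of H2 = 3.75044 mol × 2.02 g/mol = 7.576 g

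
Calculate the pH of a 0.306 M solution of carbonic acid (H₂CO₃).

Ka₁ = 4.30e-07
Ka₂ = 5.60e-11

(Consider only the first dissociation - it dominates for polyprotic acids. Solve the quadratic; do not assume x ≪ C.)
pH = 3.44

x² + Ka₁·x − Ka₁·C = 0 with Ka₁ = 4.30e-07, C = 0.306.
x = (−Ka₁ + √(Ka₁² + 4·Ka₁·C))/2 = 3.6252e-04 M, so pH = 3.44.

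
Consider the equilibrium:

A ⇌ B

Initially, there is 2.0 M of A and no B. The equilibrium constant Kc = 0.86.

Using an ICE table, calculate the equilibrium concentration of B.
[B] = 0.925 M

ICE: [A] = 2.0 − x, [B] = x.
Kc = x/(2.0 − x) = 0.86 ⇒ x = 0.86·2.0/(1 + 0.86) = 1.72/1.86 = 0.9247.
[B] = x = 0.925 M.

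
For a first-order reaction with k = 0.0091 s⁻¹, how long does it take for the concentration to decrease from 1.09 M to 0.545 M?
76.17 s

From ln[A] = ln[A]₀ - k·t: t = ln([A]₀/[A])/k = ln(1.09/0.545)/0.0091 = ln(2.0000)/0.0091 = 0.6931/0.0091 = 76.17 s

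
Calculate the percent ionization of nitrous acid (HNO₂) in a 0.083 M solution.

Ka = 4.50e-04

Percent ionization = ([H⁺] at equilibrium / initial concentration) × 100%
Percent ionization = 7.1%

Let x = [H⁺]. Ka = x²/(C - x) ⇒ x² + (4.50e-04)x - (4.50e-04)(0.083) = 0. x = 5.8906e-03. Percent = (5.8906e-03/0.083) × 100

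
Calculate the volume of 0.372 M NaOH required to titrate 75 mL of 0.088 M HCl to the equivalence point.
V_{base} = 17.7 mL

At equivalence: moles acid = moles base.
moles HCl = 0.088 M × 0.075 L = 0.0066 mol
V_NaOH = 0.0066 mol ÷ 0.372 M = 0.01774 L = 17.7 mL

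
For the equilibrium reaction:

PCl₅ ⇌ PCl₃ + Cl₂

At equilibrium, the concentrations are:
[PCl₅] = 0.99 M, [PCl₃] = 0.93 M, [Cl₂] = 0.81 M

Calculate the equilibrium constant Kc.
K_c = 0.7609

Kc = ([PCl₃] × [Cl₂]) / ([PCl₅])
   = ((0.93)·(0.81)) / ((0.99))
   = 0.7533 / 0.99 = 0.7609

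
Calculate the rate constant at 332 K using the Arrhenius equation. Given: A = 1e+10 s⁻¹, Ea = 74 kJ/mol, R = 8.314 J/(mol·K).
2.27e-02 s⁻¹

k = A·exp(-Ea/(R·T)) = 1e+10·exp(-74000/(8.314·332)) = 1e+10·exp(-26.8092) = 1e+10·2.2747e-12 = 2.27e-02 s⁻¹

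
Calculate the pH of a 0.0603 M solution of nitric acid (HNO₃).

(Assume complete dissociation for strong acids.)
pH = 1.22

[H⁺] = 0.0603 M for strong acid. pH = -log[H⁺] = -log(0.0603)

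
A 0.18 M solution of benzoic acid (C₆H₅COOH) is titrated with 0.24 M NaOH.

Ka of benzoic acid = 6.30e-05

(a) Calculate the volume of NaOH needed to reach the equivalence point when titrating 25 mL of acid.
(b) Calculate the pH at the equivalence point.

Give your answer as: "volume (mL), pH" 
V = 18.8 mL, pH = 8.61

(a) At equivalence: moles acid = moles base.
moles acid = 0.18 × 0.025 = 0.0045 mol; V_NaOH = 0.0045/0.24 = 0.01875 L = 18.8 mL.
(b) At equivalence, all acid → conjugate base A⁻ at [A⁻] = 0.0045/0.04375 = 0.1029 M.
Kb = Kw/Ka = 1.0e-14/6.30e-05 = 1.587e-10; [OH⁻] = √(Kb·[A⁻]) = 4.041e-06; pOH = 5.39; pH = 14 − pOH = 8.61.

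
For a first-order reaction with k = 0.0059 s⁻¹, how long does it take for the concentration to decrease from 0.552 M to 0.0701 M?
349.77 s

From ln[A] = ln[A]₀ - k·t: t = ln([A]₀/[A])/k = ln(0.552/0.0701)/0.0059 = ln(7.8745)/0.0059 = 2.0636/0.0059 = 349.77 s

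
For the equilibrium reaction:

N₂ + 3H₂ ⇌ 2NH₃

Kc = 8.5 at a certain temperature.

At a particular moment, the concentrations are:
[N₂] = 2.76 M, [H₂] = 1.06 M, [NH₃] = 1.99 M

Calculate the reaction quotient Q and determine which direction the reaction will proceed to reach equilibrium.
Q = 1.205, Q < K, reaction proceeds forward (toward products)

Q = ([NH₃]^2) / ([N₂] × [H₂]^3)
  = ((1.99)^2) / ((2.76)·(1.06)^3) = 3.9601/3.2872 = 1.205
Since Q = 1.205 < Kc = 8.5, the reaction proceeds forward (toward products) to reach equilibrium.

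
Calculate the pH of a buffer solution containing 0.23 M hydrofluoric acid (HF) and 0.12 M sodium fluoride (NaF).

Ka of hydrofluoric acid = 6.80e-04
pH = 2.88

pKa = -log(6.80e-04) = 3.17. pH = pKa + log([A⁻]/[HA]) = 3.17 + log(0.12/0.23)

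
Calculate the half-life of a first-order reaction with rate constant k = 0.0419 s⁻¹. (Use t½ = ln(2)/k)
16.54 s

t½ = ln(2)/k = 0.6931/0.0419 = 16.54 s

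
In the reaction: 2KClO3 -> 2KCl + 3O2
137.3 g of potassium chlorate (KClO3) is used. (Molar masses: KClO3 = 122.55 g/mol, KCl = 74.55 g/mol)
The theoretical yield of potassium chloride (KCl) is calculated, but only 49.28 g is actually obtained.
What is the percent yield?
Moles of KClO3 = 137.3 g ÷ 122.55 g/mol = 1.12036 mol
Mole ratio: 2 mol KCl / 2 mol KClO3
Moles of KCl = 1.12036 × (2/2) = 1.12036 mol
Theoretical yield = 1.12036 mol × 74.55 g/mol = 83.523 g
Actual yield = 49.28 g
Percent yield = (49.28 / 83.523) × 100% = 59.0%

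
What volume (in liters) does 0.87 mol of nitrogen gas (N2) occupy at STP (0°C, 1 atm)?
At STP, 1 mol of gas occupies 22.4 L
Volume = 0.87 mol × 22.4 L/mol = 19.49 L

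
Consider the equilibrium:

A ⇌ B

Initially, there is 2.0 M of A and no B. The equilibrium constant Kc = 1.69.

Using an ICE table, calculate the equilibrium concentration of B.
[B] = 1.257 M

ICE: [A] = 2.0 − x, [B] = x.
Kc = x/(2.0 − x) = 1.69 ⇒ x = 1.69·2.0/(1 + 1.69) = 3.38/2.69 = 1.257.
[B] = x = 1.257 M.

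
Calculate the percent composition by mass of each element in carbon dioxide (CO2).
C: 27.29%, O: 72.71%

Molar mass of CO2 = 44.01 g/mol
% C = (1 × 12.01) / 44.01 × 100% = 12.01 / 44.01 × 100% = 27.29%
% O = (2 × 16.0) / 44.01 × 100% = 32 / 44.01 × 100% = 72.71%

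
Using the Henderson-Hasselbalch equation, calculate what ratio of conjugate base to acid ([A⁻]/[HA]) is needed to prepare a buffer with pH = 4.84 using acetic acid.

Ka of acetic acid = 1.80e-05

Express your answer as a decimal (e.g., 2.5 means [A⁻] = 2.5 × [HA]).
[A⁻]/[HA] = 1.245

pKa = −log(1.80e-05) = 4.7447. pH = pKa + log([A⁻]/[HA]). 4.84 = 4.7447 + log(ratio). log(ratio) = 4.84 − 4.7447 = 0.0953. ratio = 10^(0.0953) = 1.245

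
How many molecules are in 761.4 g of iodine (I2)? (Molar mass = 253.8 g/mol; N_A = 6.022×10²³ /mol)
Moles = 761.4 g ÷ 253.8 g/mol = 3 mol
Molecules = 3 mol × 6.022×10²³ /mol = 1.807e+24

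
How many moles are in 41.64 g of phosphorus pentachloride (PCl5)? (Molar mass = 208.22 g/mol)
Moles = 41.64 g ÷ 208.22 g/mol = 0.2 mol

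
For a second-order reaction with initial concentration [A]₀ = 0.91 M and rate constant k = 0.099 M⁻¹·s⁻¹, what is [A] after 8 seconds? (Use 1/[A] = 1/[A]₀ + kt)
0.5288 M

1/[A] = 1/[A]₀ + k·t = 1/0.91 + (0.099)·(8) = 1.0989 + 0.7920 = 1.8909
[A] = 1/1.8909 = 0.5288 M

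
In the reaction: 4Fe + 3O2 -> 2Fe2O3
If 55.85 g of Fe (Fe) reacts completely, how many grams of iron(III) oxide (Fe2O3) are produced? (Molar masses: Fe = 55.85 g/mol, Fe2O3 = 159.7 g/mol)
Moles of Fe = 55.85 g ÷ 55.85 g/mol = 1 mol
Mole ratio: 2 mol Fe2O3 / 4 mol Fe
Moles of Fe2O3 = 1 × (2/4) = 0.5 mol
Mass of Fe2O3 = 0.5 mol × 159.7 g/mol = 79.85 g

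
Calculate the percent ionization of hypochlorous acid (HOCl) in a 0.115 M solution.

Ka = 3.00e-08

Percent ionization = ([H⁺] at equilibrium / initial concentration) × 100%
Percent ionization = 0.0511%

Let x = [H⁺]. Ka = x²/(C - x) ⇒ x² + (3.00e-08)x - (3.00e-08)(0.115) = 0. x = 5.8722e-05. Percent = (5.8722e-05/0.115) × 100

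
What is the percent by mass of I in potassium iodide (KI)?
Mass of I in formula = 126.9 × 1 = 126.9 g/mol
Molar mass = 166.0 g/mol
% I = (126.9/166.0) × 100% = 76.45%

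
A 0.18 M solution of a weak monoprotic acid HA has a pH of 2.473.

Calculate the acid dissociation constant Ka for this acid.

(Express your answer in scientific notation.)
K_a = 6.41e-05

[H⁺] = 10^(−pH) = 10^(−2.473) = 3.365e-03 M. For HA ⇌ H⁺ + A⁻, Ka = x²/(C − x) = (3.365e-03)²/(0.18 − 3.365e-03) = 6.41e-05.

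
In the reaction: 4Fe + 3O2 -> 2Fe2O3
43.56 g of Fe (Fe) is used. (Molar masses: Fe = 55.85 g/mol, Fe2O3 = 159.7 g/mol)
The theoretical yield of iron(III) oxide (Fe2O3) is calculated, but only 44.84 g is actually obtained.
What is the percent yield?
Moles of Fe = 43.56 g ÷ 55.85 g/mol = 0.779946 mol
Mole ratio: 2 mol Fe2O3 / 4 mol Fe
Moles of Fe2O3 = 0.779946 × (2/4) = 0.389973 mol
Theoretical yield = 0.389973 mol × 159.7 g/mol = 62.279 g
Actual yield = 44.84 g
Percent yield = (44.84 / 62.279) × 100% = 72.0%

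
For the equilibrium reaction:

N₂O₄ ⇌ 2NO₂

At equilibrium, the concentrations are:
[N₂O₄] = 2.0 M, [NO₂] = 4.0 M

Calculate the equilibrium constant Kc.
K_c = 8.0000

Kc = ([NO₂]^2) / ([N₂O₄])
   = ((4.0)^2) / ((2.0))
   = 16 / 2 = 8.0000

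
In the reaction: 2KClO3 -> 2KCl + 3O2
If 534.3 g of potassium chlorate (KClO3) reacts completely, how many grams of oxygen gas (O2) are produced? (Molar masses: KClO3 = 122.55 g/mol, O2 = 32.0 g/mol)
Moles of KClO3 = 534.3 g ÷ 122.55 g/mol = 4.35985 mol
Mole ratio: 3 mol O2 / 2 mol KClO3
Moles of O2 = 4.35985 × (3/2) = 6.53978 mol
Mass of O2 = 6.53978 mol × 32.0 g/mol = 209.3 g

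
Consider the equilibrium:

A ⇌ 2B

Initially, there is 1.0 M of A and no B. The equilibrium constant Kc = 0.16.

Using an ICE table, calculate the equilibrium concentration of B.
[B] = 0.362 M

ICE: [A] = 1.0 − x, [B] = 2x.
Kc = (2x)²/(1.0 − x) = 0.16 ⇒ 4x² + 0.16x − 0.16 = 0.
x = (−0.16 + √(0.16² + 4·4·0.16))/(2·4) = (−0.16 + √2.5856)/8 = 0.181.
[B] = 2x = 0.362 M.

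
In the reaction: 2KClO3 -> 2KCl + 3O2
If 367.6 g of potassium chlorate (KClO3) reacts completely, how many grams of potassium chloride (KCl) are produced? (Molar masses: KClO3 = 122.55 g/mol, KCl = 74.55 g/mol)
Moles of KClO3 = 367.6 g ÷ 122.55 g/mol = 2.99959 mol
Mole ratio: 2 mol KCl / 2 mol KClO3
Moles of KCl = 2.99959 × (2/2) = 2.99959 mol
Mass of KCl = 2.99959 mol × 74.55 g/mol = 223.6 g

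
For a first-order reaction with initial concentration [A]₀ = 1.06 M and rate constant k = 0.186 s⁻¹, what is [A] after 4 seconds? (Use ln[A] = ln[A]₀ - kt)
0.5037 M

ln[A] = ln[A]₀ - k·t = ln(1.06) - (0.186)·(4) = 0.0583 - 0.7440 = -0.6857
[A] = e^(-0.6857) = 0.5037 M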